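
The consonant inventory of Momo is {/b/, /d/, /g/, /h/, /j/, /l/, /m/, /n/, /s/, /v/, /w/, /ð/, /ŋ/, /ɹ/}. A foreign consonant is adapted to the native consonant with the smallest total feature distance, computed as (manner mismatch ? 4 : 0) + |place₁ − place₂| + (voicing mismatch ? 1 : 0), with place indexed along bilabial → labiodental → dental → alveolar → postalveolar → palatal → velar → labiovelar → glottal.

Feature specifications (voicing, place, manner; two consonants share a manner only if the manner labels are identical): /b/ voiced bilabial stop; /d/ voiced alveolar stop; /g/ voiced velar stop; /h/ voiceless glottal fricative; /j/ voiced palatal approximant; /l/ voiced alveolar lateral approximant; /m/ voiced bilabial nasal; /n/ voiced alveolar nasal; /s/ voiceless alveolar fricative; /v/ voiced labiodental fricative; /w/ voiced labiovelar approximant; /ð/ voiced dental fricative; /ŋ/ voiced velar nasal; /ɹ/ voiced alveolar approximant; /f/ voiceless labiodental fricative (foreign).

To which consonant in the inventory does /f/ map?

v

/v/ is closest: same manner (fricative), place distance 0 (labiodental→labiodental), voicing differs (+1); total 1. Next closest is /s/ at distance 2.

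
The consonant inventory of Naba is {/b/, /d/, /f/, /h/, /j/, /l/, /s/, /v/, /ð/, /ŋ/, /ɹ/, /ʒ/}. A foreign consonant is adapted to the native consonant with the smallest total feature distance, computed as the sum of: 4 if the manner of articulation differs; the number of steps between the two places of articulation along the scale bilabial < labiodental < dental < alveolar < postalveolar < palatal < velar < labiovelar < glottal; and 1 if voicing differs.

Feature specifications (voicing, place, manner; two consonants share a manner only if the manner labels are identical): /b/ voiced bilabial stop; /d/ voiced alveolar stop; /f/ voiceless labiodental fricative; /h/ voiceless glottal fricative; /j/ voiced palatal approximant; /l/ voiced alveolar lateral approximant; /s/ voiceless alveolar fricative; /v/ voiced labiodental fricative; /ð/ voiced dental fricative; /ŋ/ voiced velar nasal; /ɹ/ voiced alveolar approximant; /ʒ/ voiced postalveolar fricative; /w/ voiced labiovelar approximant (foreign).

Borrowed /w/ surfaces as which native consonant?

/j/ is closest: same manner (approximant), place distance 2 (labiovelar→palatal), same voicing; total 2. Next closest is /ɹ/ at distance 4.

j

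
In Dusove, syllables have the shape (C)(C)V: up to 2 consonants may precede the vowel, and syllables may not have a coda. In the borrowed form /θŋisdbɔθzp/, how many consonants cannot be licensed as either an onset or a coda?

Under (C)(C)V, the unsyllabifiable consonants are /s/, /θ/, /z/, /p/ (no codas are permitted; onsets may contain at most 2 consonants).

4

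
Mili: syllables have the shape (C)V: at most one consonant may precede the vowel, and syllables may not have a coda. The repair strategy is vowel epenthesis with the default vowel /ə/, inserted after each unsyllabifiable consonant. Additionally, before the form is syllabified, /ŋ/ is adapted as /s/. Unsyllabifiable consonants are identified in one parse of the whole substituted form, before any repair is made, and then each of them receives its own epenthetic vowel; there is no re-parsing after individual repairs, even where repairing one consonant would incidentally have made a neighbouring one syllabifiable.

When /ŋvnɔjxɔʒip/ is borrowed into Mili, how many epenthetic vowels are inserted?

4

After substitution the input is /svnɔjxɔʒip/.
The unsyllabifiable consonants are /s/, /v/, /j/, /p/; each receives one epenthetic vowel.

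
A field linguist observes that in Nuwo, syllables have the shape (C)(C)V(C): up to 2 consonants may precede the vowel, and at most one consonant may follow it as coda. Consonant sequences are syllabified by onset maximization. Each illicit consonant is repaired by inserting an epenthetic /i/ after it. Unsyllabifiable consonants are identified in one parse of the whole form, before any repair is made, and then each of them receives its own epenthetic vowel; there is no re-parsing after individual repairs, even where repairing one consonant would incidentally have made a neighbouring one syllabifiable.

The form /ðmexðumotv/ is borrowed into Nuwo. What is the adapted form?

ðmexðumotvi

The consonants /v/ cannot be parsed into a legal (C)(C)V(C) syllable (at most one coda consonant is licensed; onsets may contain at most 2 consonants).
Inserting the epenthetic vowel yields /v/ → /vi/.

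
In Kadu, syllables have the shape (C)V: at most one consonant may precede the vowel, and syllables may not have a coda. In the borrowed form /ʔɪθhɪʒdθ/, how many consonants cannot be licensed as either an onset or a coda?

4

The consonants /θ/, /ʒ/, /d/, /θ/ cannot be parsed into a legal (C)V syllable (no codas are permitted; onsets are limited to one consonant).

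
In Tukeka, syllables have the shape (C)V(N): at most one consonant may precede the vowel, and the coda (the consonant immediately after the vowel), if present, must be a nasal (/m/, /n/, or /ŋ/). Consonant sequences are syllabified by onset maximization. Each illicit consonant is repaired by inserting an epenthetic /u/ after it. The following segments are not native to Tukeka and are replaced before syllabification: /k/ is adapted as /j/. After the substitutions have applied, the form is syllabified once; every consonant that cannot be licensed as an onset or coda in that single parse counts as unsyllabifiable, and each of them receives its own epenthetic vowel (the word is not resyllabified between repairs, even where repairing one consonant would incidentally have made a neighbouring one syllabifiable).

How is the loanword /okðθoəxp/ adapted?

ojuðuθoəxupu

Substitution: /k/ → /j/, giving /ojðθoəxp/.
The consonants /j/, /ð/, /x/, /p/ cannot be parsed into a legal (C)V(N) syllable (only a nasal (/m/, /n/, or /ŋ/) is licensed in coda position; onsets are limited to one consonant).
Each unlicensed consonant becomes the onset of a new syllable: /j/ → /ju/, /ð/ → /ðu/, /x/ → /xu/, /p/ → /pu/.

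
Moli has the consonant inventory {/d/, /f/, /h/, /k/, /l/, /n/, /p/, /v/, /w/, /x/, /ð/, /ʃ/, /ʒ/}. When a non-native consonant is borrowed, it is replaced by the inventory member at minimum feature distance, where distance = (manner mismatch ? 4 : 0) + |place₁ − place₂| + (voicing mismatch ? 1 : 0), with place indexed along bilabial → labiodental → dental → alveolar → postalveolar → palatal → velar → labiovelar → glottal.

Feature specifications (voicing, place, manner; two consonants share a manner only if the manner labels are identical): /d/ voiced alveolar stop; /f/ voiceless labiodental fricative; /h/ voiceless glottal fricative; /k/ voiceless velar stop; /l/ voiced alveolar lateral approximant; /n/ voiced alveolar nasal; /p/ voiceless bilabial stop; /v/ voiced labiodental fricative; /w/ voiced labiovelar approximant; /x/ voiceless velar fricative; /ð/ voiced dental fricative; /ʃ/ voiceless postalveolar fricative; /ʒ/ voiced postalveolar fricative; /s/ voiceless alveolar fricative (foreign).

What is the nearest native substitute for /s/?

/ʃ/ is closest: same manner (fricative), place distance 1 (alveolar→postalveolar), same voicing; total 1. Next closest is /f/ at distance 2.

ʃ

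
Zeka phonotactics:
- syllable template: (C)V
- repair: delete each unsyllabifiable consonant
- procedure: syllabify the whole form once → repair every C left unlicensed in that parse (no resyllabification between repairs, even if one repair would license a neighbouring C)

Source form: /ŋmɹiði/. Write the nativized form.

ɹiði

Under (C)V, the unsyllabifiable consonants are /ŋ/, /m/ (no codas are permitted; onsets are limited to one consonant).
Deletion applies to /ŋ/, /m/.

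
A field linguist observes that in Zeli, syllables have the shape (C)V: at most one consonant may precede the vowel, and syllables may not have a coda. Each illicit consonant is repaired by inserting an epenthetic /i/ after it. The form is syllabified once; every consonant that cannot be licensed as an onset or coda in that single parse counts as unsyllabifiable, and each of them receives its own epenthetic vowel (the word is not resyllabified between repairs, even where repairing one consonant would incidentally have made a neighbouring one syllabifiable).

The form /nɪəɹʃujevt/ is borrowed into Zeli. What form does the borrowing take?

nɪəɹiʃujeviti

The consonants /ɹ/, /v/, /t/ cannot be parsed into a legal (C)V syllable (no codas are permitted; onsets are limited to one consonant).
Epenthesis after each stranded consonant: /ɹ/ → /ɹi/, /v/ → /vi/, /t/ → /ti/.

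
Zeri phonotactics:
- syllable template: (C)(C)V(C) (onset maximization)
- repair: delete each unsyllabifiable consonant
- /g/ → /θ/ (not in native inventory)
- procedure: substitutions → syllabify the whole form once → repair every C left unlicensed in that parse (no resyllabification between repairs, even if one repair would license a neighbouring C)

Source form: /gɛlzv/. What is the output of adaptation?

θɛl

Substitution: /g/ → /θ/, giving /θɛlzv/.
Syllabifying with onset maximization leaves /z/, /v/ stranded (at most one coda consonant is licensed; onsets may contain at most 2 consonants).
Deleting the stranded consonants removes /z/, /v/.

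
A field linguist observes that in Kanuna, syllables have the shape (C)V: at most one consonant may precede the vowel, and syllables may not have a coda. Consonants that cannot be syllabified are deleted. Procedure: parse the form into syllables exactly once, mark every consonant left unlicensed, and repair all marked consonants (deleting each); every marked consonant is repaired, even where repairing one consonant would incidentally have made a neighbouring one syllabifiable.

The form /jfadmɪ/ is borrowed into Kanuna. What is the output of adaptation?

famɪ

Under (C)V, the unsyllabifiable consonants are /j/, /d/ (no codas are permitted; onsets are limited to one consonant).
Deletion applies to /j/, /d/.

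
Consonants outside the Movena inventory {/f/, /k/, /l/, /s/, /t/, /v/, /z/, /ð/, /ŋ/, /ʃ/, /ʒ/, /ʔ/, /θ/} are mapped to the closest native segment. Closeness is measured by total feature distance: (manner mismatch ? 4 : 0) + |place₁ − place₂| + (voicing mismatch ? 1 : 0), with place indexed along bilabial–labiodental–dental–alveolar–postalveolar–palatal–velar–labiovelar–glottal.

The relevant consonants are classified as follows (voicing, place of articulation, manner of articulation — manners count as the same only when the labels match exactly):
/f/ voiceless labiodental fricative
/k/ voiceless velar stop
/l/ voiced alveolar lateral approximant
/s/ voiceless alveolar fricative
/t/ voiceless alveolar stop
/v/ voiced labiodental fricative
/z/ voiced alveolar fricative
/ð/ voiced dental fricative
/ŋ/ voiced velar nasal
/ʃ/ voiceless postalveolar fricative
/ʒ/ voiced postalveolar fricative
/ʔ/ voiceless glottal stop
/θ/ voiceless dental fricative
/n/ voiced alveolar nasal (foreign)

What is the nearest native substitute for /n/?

ŋ

/ŋ/ is closest: same manner (nasal), place distance 3 (alveolar→velar), same voicing; total 3. Next closest is /l/ at distance 4.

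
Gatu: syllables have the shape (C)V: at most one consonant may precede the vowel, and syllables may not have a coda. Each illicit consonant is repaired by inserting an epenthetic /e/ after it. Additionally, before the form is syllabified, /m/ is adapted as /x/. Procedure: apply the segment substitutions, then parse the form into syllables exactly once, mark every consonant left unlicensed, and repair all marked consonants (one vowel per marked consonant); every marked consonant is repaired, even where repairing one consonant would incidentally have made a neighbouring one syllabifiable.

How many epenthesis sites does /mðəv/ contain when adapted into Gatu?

After substitution the input is /xðəv/.
The unsyllabifiable consonants are /x/, /v/; each receives one epenthetic vowel.

2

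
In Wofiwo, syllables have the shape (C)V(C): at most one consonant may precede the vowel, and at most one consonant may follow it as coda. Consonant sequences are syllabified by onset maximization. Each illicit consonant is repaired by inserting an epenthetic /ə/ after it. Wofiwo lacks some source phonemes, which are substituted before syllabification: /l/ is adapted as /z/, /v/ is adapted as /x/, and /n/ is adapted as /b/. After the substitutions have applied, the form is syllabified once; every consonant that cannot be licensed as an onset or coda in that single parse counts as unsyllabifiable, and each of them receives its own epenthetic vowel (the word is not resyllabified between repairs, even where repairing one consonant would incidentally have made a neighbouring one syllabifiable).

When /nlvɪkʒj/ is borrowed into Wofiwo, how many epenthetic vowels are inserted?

After substitution the input is /bzxɪkʒj/.
The unsyllabifiable consonants are /b/, /z/, /ʒ/, /j/; each receives one epenthetic vowel.

4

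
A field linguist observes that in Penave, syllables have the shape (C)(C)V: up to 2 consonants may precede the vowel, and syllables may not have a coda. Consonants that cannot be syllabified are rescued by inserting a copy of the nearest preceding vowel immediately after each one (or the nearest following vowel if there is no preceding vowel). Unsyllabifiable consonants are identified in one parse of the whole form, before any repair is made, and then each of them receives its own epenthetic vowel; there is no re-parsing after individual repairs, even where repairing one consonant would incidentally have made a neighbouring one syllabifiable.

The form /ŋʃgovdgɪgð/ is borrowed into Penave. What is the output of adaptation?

Under (C)(C)V, the unsyllabifiable consonants are /ŋ/, /v/, /g/, /ð/ (no codas are permitted; onsets may contain at most 2 consonants).
Inserting the epenthetic vowel yields /ŋ/ → /ŋo/, /v/ → /vo/, /g/ → /gɪ/, /ð/ → /ðɪ/.

ŋoʃgovodgɪgɪðɪ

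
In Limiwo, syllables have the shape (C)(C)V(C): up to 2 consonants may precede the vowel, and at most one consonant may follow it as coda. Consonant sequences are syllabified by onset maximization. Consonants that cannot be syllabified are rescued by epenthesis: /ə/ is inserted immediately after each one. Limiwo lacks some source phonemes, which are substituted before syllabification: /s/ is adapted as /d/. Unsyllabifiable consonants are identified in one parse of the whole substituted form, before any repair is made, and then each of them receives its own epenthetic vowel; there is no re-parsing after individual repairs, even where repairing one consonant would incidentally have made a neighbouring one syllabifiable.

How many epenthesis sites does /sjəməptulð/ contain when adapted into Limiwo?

After substitution the input is /djəməptulð/.
The unsyllabifiable consonants are /ð/; each receives one epenthetic vowel.

1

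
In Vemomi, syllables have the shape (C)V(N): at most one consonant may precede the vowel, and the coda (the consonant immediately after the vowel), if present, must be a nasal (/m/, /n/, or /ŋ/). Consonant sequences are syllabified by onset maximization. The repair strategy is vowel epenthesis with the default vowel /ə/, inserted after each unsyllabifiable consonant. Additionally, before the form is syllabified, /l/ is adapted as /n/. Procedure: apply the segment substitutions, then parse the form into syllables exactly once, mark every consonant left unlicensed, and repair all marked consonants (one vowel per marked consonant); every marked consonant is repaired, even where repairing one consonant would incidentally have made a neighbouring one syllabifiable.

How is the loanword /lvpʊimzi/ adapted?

nəvəpʊimzi

Substitution: /l/ → /n/, giving /nvpʊimzi/.
Syllabifying with onset maximization leaves /n/, /v/ stranded (only a nasal (/m/, /n/, or /ŋ/) is licensed in coda position; onsets are limited to one consonant).
Inserting the epenthetic vowel yields /n/ → /nə/, /v/ → /və/.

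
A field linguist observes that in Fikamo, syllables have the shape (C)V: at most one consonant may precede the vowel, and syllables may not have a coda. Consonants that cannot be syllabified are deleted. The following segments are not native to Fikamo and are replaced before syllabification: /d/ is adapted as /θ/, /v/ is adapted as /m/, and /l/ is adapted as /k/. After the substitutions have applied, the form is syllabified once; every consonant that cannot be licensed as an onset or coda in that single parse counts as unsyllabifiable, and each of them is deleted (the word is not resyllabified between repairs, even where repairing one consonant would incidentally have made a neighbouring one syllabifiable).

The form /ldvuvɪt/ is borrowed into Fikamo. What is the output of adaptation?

Substitution: /l/ → /k/, /d/ → /θ/, /v/ → /m/, giving /kθmumɪt/.
The consonants /k/, /θ/, /t/ cannot be parsed into a legal (C)V syllable (no codas are permitted; onsets are limited to one consonant).
Deleting the stranded consonants removes /k/, /θ/, /t/.

mumɪ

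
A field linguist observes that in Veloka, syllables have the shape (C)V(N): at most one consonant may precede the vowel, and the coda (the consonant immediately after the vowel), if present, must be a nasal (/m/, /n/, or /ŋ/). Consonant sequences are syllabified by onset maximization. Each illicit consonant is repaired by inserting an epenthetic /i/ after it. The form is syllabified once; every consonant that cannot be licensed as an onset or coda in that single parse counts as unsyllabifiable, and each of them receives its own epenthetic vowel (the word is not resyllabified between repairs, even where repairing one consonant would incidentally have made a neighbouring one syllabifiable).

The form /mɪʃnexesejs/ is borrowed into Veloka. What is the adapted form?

mɪʃinexesejisi

Under (C)V(N), the unsyllabifiable consonants are /ʃ/, /j/, /s/ (only a nasal (/m/, /n/, or /ŋ/) is licensed in coda position; onsets are limited to one consonant).
Epenthesis after each stranded consonant: /ʃ/ → /ʃi/, /j/ → /ji/, /s/ → /si/.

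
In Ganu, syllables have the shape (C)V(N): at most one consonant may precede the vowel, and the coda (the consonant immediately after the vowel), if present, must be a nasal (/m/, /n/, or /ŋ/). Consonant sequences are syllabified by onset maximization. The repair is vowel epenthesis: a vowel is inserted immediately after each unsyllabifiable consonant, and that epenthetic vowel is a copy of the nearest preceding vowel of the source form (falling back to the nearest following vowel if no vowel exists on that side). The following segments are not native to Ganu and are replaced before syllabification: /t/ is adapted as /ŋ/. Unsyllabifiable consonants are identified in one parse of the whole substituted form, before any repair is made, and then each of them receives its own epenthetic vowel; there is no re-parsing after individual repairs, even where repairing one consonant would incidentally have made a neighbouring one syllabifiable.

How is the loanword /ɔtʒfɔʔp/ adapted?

Substitution: /t/ → /ŋ/, giving /ɔŋʒfɔʔp/.
Syllabifying with onset maximization leaves /ʒ/, /ʔ/, /p/ stranded (only a nasal (/m/, /n/, or /ŋ/) is licensed in coda position; onsets are limited to one consonant).
Each unlicensed consonant becomes the onset of a new syllable: /ʒ/ → /ʒɔ/, /ʔ/ → /ʔɔ/, /p/ → /pɔ/.

ɔŋʒɔfɔʔɔpɔ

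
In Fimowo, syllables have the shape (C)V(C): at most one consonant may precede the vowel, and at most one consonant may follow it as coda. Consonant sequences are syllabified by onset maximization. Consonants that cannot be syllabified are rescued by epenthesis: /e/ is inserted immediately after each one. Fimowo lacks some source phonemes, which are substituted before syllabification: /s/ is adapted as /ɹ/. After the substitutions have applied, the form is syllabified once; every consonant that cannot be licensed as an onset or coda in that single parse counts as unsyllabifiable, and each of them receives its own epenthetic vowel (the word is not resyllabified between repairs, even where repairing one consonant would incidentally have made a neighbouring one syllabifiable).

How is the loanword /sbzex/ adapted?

Substitution: /s/ → /ɹ/, giving /ɹbzex/.
The consonants /ɹ/, /b/ cannot be parsed into a legal (C)V(C) syllable (at most one coda consonant is licensed; onsets are limited to one consonant).
Each unlicensed consonant becomes the onset of a new syllable: /ɹ/ → /ɹe/, /b/ → /be/.

ɹebezex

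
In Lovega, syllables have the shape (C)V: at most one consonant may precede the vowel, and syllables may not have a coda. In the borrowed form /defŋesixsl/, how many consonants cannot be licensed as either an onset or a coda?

4

Syllabifying with onset maximization leaves /f/, /x/, /s/, /l/ stranded (no codas are permitted; onsets are limited to one consonant).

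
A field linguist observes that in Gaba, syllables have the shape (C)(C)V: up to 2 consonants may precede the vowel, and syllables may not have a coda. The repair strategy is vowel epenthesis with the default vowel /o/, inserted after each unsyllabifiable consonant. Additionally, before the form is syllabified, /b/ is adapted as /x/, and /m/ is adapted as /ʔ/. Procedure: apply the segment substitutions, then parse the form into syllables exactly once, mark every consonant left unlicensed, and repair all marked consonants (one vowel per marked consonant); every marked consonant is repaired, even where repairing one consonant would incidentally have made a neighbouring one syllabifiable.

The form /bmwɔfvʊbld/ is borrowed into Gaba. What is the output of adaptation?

xoʔwɔfvʊxolodo

Substitution: /b/ → /x/, /m/ → /ʔ/, giving /xʔwɔfvʊxld/.
Syllabifying with onset maximization leaves /x/, /x/, /l/, /d/ stranded (no codas are permitted; onsets may contain at most 2 consonants).
Each unlicensed consonant becomes the onset of a new syllable: /x/ → /xo/, /x/ → /xo/, /l/ → /lo/, /d/ → /do/.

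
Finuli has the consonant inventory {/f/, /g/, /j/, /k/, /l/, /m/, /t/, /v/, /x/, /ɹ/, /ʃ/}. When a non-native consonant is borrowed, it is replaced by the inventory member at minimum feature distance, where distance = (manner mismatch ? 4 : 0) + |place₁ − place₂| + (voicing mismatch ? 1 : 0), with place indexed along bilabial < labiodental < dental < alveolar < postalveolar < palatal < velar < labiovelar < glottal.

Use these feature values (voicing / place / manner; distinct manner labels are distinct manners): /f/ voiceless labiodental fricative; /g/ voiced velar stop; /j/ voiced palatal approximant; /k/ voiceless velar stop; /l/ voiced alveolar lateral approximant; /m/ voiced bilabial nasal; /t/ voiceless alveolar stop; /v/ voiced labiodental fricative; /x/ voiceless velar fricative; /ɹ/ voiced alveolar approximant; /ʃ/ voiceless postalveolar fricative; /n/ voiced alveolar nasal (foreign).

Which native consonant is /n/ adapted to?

m

/m/ is closest: same manner (nasal), place distance 3 (alveolar→bilabial), same voicing; total 3. Next closest is /l/ at distance 4.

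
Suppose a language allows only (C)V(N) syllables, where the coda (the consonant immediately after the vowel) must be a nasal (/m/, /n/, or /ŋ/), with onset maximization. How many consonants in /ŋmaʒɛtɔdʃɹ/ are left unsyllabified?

4

The consonants /ŋ/, /d/, /ʃ/, /ɹ/ cannot be parsed into a legal (C)V(N) syllable (only a nasal (/m/, /n/, or /ŋ/) is licensed in coda position; onsets are limited to one consonant).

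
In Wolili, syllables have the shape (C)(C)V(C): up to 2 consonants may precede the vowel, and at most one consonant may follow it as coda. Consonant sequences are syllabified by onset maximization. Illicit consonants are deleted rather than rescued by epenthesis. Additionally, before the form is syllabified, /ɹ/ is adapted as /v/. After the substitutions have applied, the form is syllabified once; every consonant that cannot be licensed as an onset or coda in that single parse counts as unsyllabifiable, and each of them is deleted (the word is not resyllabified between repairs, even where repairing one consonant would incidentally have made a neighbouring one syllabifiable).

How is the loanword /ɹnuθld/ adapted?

vnuθ

Substitution: /ɹ/ → /v/, giving /vnuθld/.
Syllabifying with onset maximization leaves /l/, /d/ stranded (at most one coda consonant is licensed; onsets may contain at most 2 consonants).
Deletion applies to /l/, /d/.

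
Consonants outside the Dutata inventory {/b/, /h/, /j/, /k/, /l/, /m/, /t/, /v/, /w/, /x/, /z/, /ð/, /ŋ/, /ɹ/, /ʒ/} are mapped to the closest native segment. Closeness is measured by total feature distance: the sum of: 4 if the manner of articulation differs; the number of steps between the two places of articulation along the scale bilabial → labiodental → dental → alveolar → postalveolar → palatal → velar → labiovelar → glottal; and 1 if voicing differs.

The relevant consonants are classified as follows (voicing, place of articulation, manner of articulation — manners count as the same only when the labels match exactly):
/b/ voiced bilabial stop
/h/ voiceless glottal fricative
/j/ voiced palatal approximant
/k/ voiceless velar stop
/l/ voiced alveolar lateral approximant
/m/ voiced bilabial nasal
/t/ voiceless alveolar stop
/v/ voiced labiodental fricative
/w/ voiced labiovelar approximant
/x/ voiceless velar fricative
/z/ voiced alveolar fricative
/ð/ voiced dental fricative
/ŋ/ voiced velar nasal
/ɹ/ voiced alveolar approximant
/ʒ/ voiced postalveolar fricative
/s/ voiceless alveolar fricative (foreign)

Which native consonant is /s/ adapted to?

/z/ is closest: same manner (fricative), place distance 0 (alveolar→alveolar), voicing differs (+1); total 1. Next closest is /ð/ at distance 2.

z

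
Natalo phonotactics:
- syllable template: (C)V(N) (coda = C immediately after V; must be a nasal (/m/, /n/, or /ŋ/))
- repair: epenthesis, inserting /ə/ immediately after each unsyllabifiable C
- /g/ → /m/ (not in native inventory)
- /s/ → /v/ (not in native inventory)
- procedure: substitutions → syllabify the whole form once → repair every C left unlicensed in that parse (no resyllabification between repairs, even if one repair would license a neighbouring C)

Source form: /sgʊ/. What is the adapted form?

Substitution: /s/ → /v/, /g/ → /m/, giving /vmʊ/.
Syllabifying with onset maximization leaves /v/ stranded (only a nasal (/m/, /n/, or /ŋ/) is licensed in coda position; onsets are limited to one consonant).
Each unlicensed consonant becomes the onset of a new syllable: /v/ → /və/.

vəmʊ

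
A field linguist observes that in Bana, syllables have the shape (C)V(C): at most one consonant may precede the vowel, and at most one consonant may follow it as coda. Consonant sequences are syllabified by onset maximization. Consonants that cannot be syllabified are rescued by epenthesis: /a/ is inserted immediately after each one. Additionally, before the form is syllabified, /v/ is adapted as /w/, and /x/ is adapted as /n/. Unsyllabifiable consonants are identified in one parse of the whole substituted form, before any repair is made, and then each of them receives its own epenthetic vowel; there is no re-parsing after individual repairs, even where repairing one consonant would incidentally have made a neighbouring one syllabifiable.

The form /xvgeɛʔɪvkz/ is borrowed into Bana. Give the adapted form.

Substitution: /x/ → /n/, /v/ → /w/, giving /nwgeɛʔɪwkz/.
The consonants /n/, /w/, /k/, /z/ cannot be parsed into a legal (C)V(C) syllable (at most one coda consonant is licensed; onsets are limited to one consonant).
Epenthesis after each stranded consonant: /n/ → /na/, /w/ → /wa/, /k/ → /ka/, /z/ → /za/.

nawageɛʔɪwkaza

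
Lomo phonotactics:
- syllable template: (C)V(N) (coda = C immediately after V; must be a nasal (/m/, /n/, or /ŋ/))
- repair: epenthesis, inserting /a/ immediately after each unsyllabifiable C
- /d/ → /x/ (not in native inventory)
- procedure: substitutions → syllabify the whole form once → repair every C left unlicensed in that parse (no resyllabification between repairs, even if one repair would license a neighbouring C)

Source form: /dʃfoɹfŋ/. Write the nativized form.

Substitution: /d/ → /x/, giving /xʃfoɹfŋ/.
Syllabifying with onset maximization leaves /x/, /ʃ/, /ɹ/, /f/, /ŋ/ stranded (only a nasal (/m/, /n/, or /ŋ/) is licensed in coda position; onsets are limited to one consonant).
Each unlicensed consonant becomes the onset of a new syllable: /x/ → /xa/, /ʃ/ → /ʃa/, /ɹ/ → /ɹa/, /f/ → /fa/, /ŋ/ → /ŋa/.

xaʃafoɹafaŋa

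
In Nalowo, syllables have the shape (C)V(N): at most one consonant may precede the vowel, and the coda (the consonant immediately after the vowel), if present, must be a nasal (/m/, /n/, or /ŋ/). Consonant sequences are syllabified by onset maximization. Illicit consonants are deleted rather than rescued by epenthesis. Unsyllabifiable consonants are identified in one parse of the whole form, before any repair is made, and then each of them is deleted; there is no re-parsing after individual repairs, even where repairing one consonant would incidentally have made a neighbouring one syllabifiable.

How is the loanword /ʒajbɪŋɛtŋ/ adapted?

Syllabifying with onset maximization leaves /j/, /t/, /ŋ/ stranded (only a nasal (/m/, /n/, or /ŋ/) is licensed in coda position; onsets are limited to one consonant).
Each unlicensed consonant is deleted: /j/, /t/, /ŋ/.

ʒabɪŋɛ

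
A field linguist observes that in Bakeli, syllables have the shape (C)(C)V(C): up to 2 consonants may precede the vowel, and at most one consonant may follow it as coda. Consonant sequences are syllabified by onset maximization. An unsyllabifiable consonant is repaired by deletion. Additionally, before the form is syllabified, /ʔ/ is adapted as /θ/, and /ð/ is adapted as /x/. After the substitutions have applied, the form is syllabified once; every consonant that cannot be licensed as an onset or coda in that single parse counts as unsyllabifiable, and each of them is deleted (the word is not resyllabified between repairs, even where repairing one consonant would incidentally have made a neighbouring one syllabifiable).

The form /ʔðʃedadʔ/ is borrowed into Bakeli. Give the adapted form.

Substitution: /ʔ/ → /θ/, /ð/ → /x/, giving /θxʃedadθ/.
Syllabifying with onset maximization leaves /θ/, /θ/ stranded (at most one coda consonant is licensed; onsets may contain at most 2 consonants).
Deleting the stranded consonants removes /θ/, /θ/.

xʃedad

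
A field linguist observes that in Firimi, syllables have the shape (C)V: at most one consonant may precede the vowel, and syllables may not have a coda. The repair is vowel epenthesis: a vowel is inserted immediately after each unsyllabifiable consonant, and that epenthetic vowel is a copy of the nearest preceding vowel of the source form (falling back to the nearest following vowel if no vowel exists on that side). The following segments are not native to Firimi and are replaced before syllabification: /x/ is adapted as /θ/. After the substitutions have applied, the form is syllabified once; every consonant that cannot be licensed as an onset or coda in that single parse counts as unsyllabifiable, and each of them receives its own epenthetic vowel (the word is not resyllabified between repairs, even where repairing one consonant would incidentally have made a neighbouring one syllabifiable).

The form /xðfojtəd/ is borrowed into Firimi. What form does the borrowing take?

Substitution: /x/ → /θ/, giving /θðfojtəd/.
Syllabifying with onset maximization leaves /θ/, /ð/, /j/, /d/ stranded (no codas are permitted; onsets are limited to one consonant).
Epenthesis after each stranded consonant: /θ/ → /θo/, /ð/ → /ðo/, /j/ → /jo/, /d/ → /də/.

θoðofojotədə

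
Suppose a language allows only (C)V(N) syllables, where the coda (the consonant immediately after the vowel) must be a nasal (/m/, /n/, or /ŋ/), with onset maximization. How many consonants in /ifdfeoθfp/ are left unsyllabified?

5

Under (C)V(N), the unsyllabifiable consonants are /f/, /d/, /θ/, /f/, /p/ (only a nasal (/m/, /n/, or /ŋ/) is licensed in coda position; onsets are limited to one consonant).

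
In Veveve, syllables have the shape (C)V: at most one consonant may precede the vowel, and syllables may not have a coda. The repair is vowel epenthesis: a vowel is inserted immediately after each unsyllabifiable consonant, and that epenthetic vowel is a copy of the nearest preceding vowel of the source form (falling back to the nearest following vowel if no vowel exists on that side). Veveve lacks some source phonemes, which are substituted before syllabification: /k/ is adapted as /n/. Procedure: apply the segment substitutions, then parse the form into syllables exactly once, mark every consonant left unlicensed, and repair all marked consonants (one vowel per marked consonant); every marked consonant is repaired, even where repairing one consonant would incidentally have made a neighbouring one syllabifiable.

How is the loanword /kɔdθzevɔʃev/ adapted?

nɔdɔθɔzevɔʃeve

Substitution: /k/ → /n/, giving /nɔdθzevɔʃev/.
The consonants /d/, /θ/, /v/ cannot be parsed into a legal (C)V syllable (no codas are permitted; onsets are limited to one consonant).
Each unlicensed consonant becomes the onset of a new syllable: /d/ → /dɔ/, /θ/ → /θɔ/, /v/ → /ve/.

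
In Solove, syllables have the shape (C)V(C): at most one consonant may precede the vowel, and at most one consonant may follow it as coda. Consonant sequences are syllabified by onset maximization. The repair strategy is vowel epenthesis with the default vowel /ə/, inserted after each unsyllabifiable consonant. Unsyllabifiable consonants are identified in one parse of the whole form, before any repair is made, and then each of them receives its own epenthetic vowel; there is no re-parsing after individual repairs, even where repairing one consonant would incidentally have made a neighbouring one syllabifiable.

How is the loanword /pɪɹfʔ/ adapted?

pɪɹfəʔə

The consonants /f/, /ʔ/ cannot be parsed into a legal (C)V(C) syllable (at most one coda consonant is licensed; onsets are limited to one consonant).
Inserting the epenthetic vowel yields /f/ → /fə/, /ʔ/ → /ʔə/.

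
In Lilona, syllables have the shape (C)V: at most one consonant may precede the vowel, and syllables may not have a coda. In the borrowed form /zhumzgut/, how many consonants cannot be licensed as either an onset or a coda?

4

The consonants /z/, /m/, /z/, /t/ cannot be parsed into a legal (C)V syllable (no codas are permitted; onsets are limited to one consonant).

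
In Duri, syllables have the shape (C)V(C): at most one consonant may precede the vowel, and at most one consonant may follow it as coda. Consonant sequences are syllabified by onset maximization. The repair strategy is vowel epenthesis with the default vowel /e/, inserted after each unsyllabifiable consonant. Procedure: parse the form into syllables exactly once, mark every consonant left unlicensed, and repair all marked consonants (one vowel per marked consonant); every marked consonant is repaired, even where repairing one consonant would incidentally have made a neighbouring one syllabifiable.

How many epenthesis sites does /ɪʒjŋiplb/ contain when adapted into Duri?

3

The unsyllabifiable consonants are /j/, /l/, /b/; each receives one epenthetic vowel.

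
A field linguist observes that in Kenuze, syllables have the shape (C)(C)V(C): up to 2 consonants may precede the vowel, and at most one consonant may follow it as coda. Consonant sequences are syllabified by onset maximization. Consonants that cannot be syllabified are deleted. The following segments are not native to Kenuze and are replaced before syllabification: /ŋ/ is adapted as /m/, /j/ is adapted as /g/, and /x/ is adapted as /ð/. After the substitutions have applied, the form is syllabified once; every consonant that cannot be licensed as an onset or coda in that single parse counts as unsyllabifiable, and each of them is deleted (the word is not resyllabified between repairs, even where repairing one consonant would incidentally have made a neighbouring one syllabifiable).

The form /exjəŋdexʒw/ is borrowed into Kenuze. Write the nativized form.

Substitution: /x/ → /ð/, /j/ → /g/, /ŋ/ → /m/, giving /eðgəmdeðʒw/.
The consonants /ʒ/, /w/ cannot be parsed into a legal (C)(C)V(C) syllable (at most one coda consonant is licensed; onsets may contain at most 2 consonants).
Deleting the stranded consonants removes /ʒ/, /w/.

eðgəmdeð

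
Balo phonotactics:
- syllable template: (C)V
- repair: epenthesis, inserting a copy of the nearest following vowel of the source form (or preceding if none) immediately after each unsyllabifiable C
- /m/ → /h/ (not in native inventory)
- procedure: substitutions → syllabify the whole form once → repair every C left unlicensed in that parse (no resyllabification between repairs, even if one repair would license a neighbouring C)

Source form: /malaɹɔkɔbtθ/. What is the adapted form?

Substitution: /m/ → /h/, giving /halaɹɔkɔbtθ/.
Under (C)V, the unsyllabifiable consonants are /b/, /t/, /θ/ (no codas are permitted; onsets are limited to one consonant).
Epenthesis after each stranded consonant: /b/ → /bɔ/, /t/ → /tɔ/, /θ/ → /θɔ/.

halaɹɔkɔbɔtɔθɔ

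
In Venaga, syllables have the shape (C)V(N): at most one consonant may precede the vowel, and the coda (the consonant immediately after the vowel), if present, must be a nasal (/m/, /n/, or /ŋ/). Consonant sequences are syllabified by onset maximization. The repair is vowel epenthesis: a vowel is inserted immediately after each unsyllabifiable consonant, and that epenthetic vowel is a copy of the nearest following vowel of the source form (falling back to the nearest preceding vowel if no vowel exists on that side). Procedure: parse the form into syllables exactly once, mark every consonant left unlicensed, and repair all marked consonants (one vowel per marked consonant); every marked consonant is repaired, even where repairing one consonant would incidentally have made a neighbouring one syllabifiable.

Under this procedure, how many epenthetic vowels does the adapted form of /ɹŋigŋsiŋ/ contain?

3

The unsyllabifiable consonants are /ɹ/, /g/, /ŋ/; each receives one epenthetic vowel.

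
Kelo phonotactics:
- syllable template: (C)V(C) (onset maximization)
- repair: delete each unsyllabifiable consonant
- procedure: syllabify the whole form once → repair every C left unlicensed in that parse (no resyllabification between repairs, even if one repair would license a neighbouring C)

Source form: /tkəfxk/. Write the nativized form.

kəf

Syllabifying with onset maximization leaves /t/, /x/, /k/ stranded (at most one coda consonant is licensed; onsets are limited to one consonant).
Each unlicensed consonant is deleted: /t/, /x/, /k/.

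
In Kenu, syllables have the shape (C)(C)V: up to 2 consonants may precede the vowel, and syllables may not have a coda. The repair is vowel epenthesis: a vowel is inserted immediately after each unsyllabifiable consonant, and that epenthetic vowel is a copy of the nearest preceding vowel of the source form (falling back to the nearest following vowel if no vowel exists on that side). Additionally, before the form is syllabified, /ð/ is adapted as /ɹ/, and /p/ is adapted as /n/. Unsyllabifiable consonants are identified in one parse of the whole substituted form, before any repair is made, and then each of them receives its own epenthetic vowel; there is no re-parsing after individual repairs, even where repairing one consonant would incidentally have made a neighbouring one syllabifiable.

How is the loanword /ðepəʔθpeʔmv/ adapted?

ɹenəʔəθneʔemeve

Substitution: /ð/ → /ɹ/, /p/ → /n/, giving /ɹenəʔθneʔmv/.
Under (C)(C)V, the unsyllabifiable consonants are /ʔ/, /ʔ/, /m/, /v/ (no codas are permitted; onsets may contain at most 2 consonants).
Epenthesis after each stranded consonant: /ʔ/ → /ʔə/, /ʔ/ → /ʔe/, /m/ → /me/, /v/ → /ve/.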